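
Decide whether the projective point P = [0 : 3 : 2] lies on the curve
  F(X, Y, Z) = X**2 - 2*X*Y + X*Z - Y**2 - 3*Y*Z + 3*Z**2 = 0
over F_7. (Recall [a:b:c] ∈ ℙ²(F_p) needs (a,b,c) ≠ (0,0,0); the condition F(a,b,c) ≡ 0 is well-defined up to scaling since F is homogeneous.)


F(0,3,2) ≡ 6 (mod 7); P is NOT on the curve.

Evaluate F(0, 3, 2) term-by-term (mod 7).
  X**2 ↦ 1·0·1·1 = 0
  -2*X*Y ↦ -2·0·3·1 = 0
  X*Z ↦ 1·0·1·2 = 0
  -Y**2 ↦ -1·1·9·1 = -9
  -3*Y*Z ↦ -3·1·3·2 = -18
  3*Z**2 ↦ 3·1·1·4 = 12
Sum: F(0, 3, 2) = (0) + (0) + (0) + (-9) + (-18) + (12) = -15.
Reducing mod 7: -15 ≡ 6 (mod 7).
Since F(a, b, c) ≡ 6 ≠ 0 (mod 7), P does NOT lie on the curve.


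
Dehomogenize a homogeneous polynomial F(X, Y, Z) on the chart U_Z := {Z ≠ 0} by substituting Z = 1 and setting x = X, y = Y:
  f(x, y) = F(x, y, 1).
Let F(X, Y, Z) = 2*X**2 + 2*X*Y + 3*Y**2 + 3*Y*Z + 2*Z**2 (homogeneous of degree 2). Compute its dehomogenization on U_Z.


f(x, y) = 2*x**2 + 2*x*y + 3*y**2 + 3*y + 2

On U_Z we set Z = 1. Each monomial c·X^i·Y^j·Z^k in F becomes c·x^i·y^j·1^k = c·x^i·y^j.
Substituting Z = 1: F(X, Y, 1) = 2*x**2 + 2*x*y + 3*y**2 + 3*y + 2.
Note: deg(f) ≤ deg(F) = 2; strict inequality happens when F is divisible by Z (lost terms).


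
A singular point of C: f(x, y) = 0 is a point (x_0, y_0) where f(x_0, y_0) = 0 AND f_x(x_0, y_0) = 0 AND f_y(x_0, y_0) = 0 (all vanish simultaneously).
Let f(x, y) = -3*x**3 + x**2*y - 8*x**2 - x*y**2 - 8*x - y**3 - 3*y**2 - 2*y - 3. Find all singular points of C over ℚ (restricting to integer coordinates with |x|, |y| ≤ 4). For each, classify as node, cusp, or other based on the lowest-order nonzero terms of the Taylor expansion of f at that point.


Singular points: {(-1, -1)}; classification: cusp.

Compute partial derivatives:
  f_x = -9*x**2 + 2*x*y - 16*x - y**2 - 8.
  f_y = x**2 - 2*x*y - 3*y**2 - 6*y - 2.
Scan x_0 ∈ {−4, ..., 4}. For each x_0, f_y(x_0, y) is a polynomial in y; find its integer roots y ∈ {−4, ..., 4}, then test f_x and f at those candidates.
  x = -4: f_y(-4, y) = -3*y**2 + 2*y + 14; no integer root y with |y| ≤ 4.
  x = -3: f_y(-3, y) = 7 - 3*y**2; no integer root y with |y| ≤ 4.
  x = -2: f_y(-2, y) = -3*y**2 - 2*y + 2; no integer root y with |y| ≤ 4.
  x = -1: f_y(-1, y) = -3*y**2 - 4*y - 1; vanishes at y ∈ {-1}. (-1, -1): f_x = 0, f = 0 — SINGULAR.
  x = 0: f_y(0, y) = -3*y**2 - 6*y - 2; no integer root y with |y| ≤ 4.
  x = 1: f_y(1, y) = -3*y**2 - 8*y - 1; no integer root y with |y| ≤ 4.
  x = 2: f_y(2, y) = -3*y**2 - 10*y + 2; no integer root y with |y| ≤ 4.
  x = 3: f_y(3, y) = -3*y**2 - 12*y + 7; no integer root y with |y| ≤ 4.
  x = 4: f_y(4, y) = -3*y**2 - 14*y + 14; no integer root y with |y| ≤ 4.
Only singular point on the grid: (-1, -1).
Classify: substitute x = -1 + u, y = -1 + v and expand: f = -3*u**3 + u**2*v - u*v**2 - v**3 + v**2.
No constant or linear terms (consistent with a singular point). Quadratic part: v**2. Cubic part: -3*u**3 + u**2*v - u*v**2 - v**3.
The quadratic part v**2 is a perfect square, so there is a single (double) tangent line v = 0, i.e. y = -1. Restricting the cubic part to that line (v = 0) leaves -3*u**3 ≠ 0, so f is not divisible by v and the branch is v² ≈ 3*u**3 to lowest order — this is a cusp.
Classification: cusp.


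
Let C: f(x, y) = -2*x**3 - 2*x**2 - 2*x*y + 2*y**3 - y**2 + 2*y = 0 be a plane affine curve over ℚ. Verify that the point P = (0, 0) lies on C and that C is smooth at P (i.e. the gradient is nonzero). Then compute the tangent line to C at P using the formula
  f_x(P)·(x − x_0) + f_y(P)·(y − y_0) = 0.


Tangent line at P: 2*y = 0.

Step 1: f(0, 0) = 0, so P lies on C.
Step 2: partial derivatives
  f_x(x, y) = -6*x**2 - 4*x - 2*y, f_y(x, y) = -2*x + 6*y**2 - 2*y + 2.
  f_x(P) = 0, f_y(P) = 2 (gradient nonzero, so P is smooth).
Step 3: tangent line at P: 0·(x − 0) + 2·(y − 0) = 0.
Expanding: 2*y = 0.


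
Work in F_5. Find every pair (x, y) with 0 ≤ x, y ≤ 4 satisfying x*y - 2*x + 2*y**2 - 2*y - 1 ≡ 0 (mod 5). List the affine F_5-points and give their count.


Affine F_5-points: {(1, 4), (2, 0), (4, 1), (4, 3)}; count = 4.

For each of the 25 pairs (x, y) ∈ F_5², evaluate f(x, y) mod 5. Record the zeros.
  x = 0: [0↦4, 1↦4, 2↦3, 3↦1, 4↦3]  zeros at y ∈ ∅
  x = 1: [0↦2, 1↦3, 2↦3, 3↦2, 4↦0]  zeros at y ∈ {4}
  x = 2: [0↦0, 1↦2, 2↦3, 3↦3, 4↦2]  zeros at y ∈ {0}
  x = 3: [0↦3, 1↦1, 2↦3, 3↦4, 4↦4]  zeros at y ∈ ∅
  x = 4: [0↦1, 1↦0, 2↦3, 3↦0, 4↦1]  zeros at y ∈ {1, 3}
Collecting zeros: affine points = {(1, 4), (2, 0), (4, 1), (4, 3)}.
Total count |C(F_5)_aff| = 4.


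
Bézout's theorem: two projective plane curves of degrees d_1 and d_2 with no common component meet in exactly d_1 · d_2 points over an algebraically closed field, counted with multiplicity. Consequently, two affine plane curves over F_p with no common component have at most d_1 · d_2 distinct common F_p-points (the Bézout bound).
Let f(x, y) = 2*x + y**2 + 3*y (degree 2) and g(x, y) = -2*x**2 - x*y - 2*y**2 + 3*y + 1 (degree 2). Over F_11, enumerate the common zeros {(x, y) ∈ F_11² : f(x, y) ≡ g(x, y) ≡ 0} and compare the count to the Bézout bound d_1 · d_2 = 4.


Common zeros: {(2, 3)}; count = 1; Bézout bound = 4.

deg(f) = 2, deg(g) = 2, so Bézout bound = 4.
Scan x ∈ F_11. For each x, list the y ∈ F_11 with f(x, y) ≡ 0 and those with g(x, y) ≡ 0 (mod 11); the common zeros in that column are the intersection.
  x = 0: f ≡ 0 at y ∈ {0, 8}; g ≡ 0 at y ∈ ∅; common: ∅.
  x = 1: f ≡ 0 at y ∈ {9, 10}; g ≡ 0 at y ∈ ∅; common: ∅.
  x = 2: f ≡ 0 at y ∈ {3, 5}; g ≡ 0 at y ∈ {3}; common: {3}.
  x = 3: f ≡ 0 at y ∈ ∅; g ≡ 0 at y ∈ ∅; common: ∅.
  x = 4: f ≡ 0 at y ∈ ∅; g ≡ 0 at y ∈ ∅; common: ∅.
  x = 5: f ≡ 0 at y ∈ ∅; g ≡ 0 at y ∈ ∅; common: ∅.
  x = 6: f ≡ 0 at y ∈ {2, 6}; g ≡ 0 at y ∈ ∅; common: ∅.
  x = 7: f ≡ 0 at y ∈ ∅; g ≡ 0 at y ∈ ∅; common: ∅.
  x = 8: f ≡ 0 at y ∈ {4}; g ≡ 0 at y ∈ ∅; common: ∅.
  x = 9: f ≡ 0 at y ∈ {1, 7}; g ≡ 0 at y ∈ ∅; common: ∅.
  x = 10: f ≡ 0 at y ∈ ∅; g ≡ 0 at y ∈ ∅; common: ∅.
Collecting: common zeros = {(2, 3)}, so the count is 1.
Comparison with the Bézout bound: 1 ≤ 4 = deg(f)·deg(g), as expected for curves with no common component (the affine F_11-count falls short of the bound because intersections may lie at infinity, over extension fields, or carry multiplicity).


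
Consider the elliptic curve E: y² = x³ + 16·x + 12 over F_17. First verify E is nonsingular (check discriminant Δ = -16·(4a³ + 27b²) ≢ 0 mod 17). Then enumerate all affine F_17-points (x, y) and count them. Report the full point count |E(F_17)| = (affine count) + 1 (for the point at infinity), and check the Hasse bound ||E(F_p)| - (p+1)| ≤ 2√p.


Affine points = {(2, 1), (2, 16), (3, 6), (3, 11), (4, 2), (4, 15), (5, 8), (5, 9), (6, 1), (6, 16), (7, 5), (7, 12), (9, 1), (9, 16), (10, 4), (10, 13)}; affine count = 16; |E(F_17)| = 17.

Discriminant check: Δ ∝ 4a³ + 27b² = 4·16³ + 27·12² = 4·4096 + 27·144 ≡ 8 (mod 17). Nonzero ⇒ E is nonsingular.
For each x ∈ F_17, compute rhs = x³ + 16·x + 12 mod 17, then count y ∈ F_17 with y² ≡ rhs.
  x = 0: rhs = 12, matching y values: none (0 points).
  x = 1: rhs = 12, matching y values: none (0 points).
  x = 2: rhs = 1, matching y values: 1, 16 (2 points).
  x = 3: rhs = 2, matching y values: 6, 11 (2 points).
  x = 4: rhs = 4, matching y values: 2, 15 (2 points).
  x = 5: rhs = 13, matching y values: 8, 9 (2 points).
  x = 6: rhs = 1, matching y values: 1, 16 (2 points).
  x = 7: rhs = 8, matching y values: 5, 12 (2 points).
  x = 8: rhs = 6, matching y values: none (0 points).
  x = 9: rhs = 1, matching y values: 1, 16 (2 points).
  x = 10: rhs = 16, matching y values: 4, 13 (2 points).
  x = 11: rhs = 6, matching y values: none (0 points).
  x = 12: rhs = 11, matching y values: none (0 points).
  x = 13: rhs = 3, matching y values: none (0 points).
  x = 14: rhs = 5, matching y values: none (0 points).
  x = 15: rhs = 6, matching y values: none (0 points).
  x = 16: rhs = 12, matching y values: none (0 points).
Total affine count: 16.
Full point count |E(F_17)| = 16 + 1 = 17.
Hasse bound: |17 − (17+1)| = |-1| = 1 ≤ 2√17 ≈ 8.2462 ✓.


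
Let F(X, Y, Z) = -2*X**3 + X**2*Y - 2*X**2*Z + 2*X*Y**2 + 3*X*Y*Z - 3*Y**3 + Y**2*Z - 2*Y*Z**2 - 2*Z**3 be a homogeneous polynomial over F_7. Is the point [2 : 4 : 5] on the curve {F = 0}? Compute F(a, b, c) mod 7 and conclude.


F(2,4,5) ≡ 2 (mod 7); P is NOT on the curve.

Evaluate F(2, 4, 5) term-by-term (mod 7).
  -2*X**3 ↦ -2·8·1·1 = -16
  X**2*Y ↦ 1·4·4·1 = 16
  -2*X**2*Z ↦ -2·4·1·5 = -40
  2*X*Y**2 ↦ 2·2·16·1 = 64
  3*X*Y*Z ↦ 3·2·4·5 = 120
  -3*Y**3 ↦ -3·1·64·1 = -192
  Y**2*Z ↦ 1·1·16·5 = 80
  -2*Y*Z**2 ↦ -2·1·4·25 = -200
  -2*Z**3 ↦ -2·1·1·125 = -250
Sum: F(2, 4, 5) = (-16) + (16) + (-40) + (64) + (120) + (-192) + (80) + (-200) + (-250) = -418.
Reducing mod 7: -418 ≡ 2 (mod 7).
Since F(a, b, c) ≡ 2 ≠ 0 (mod 7), P does NOT lie on the curve.


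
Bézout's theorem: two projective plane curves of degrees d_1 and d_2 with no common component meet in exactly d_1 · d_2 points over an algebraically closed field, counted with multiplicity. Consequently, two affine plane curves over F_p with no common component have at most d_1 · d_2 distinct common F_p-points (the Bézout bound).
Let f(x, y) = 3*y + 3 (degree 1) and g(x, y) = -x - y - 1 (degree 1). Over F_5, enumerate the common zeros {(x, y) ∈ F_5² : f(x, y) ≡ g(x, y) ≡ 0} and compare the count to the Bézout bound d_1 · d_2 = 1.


Common zeros: {(0, 4)}; count = 1; Bézout bound = 1.

deg(f) = 1, deg(g) = 1, so Bézout bound = 1.
Scan x ∈ F_5. For each x, list the y ∈ F_5 with f(x, y) ≡ 0 and those with g(x, y) ≡ 0 (mod 5); the common zeros in that column are the intersection.
  x = 0: f ≡ 0 at y ∈ {4}; g ≡ 0 at y ∈ {4}; common: {4}.
  x = 1: f ≡ 0 at y ∈ {4}; g ≡ 0 at y ∈ {3}; common: ∅.
  x = 2: f ≡ 0 at y ∈ {4}; g ≡ 0 at y ∈ {2}; common: ∅.
  x = 3: f ≡ 0 at y ∈ {4}; g ≡ 0 at y ∈ {1}; common: ∅.
  x = 4: f ≡ 0 at y ∈ {4}; g ≡ 0 at y ∈ {0}; common: ∅.
Collecting: common zeros = {(0, 4)}, so the count is 1.
Comparison with the Bézout bound: 1 ≤ 1 = deg(f)·deg(g), as expected for curves with no common component (the bound is attained).


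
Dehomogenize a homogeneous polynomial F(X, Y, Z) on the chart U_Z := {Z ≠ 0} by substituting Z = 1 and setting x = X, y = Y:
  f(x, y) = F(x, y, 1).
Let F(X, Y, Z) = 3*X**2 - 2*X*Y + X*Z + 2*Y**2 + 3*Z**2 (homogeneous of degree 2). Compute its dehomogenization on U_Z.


f(x, y) = 3*x**2 - 2*x*y + x + 2*y**2 + 3

On U_Z we set Z = 1. Each monomial c·X^i·Y^j·Z^k in F becomes c·x^i·y^j·1^k = c·x^i·y^j.
Substituting Z = 1: F(X, Y, 1) = 3*x**2 - 2*x*y + x + 2*y**2 + 3.
Note: deg(f) ≤ deg(F) = 2; strict inequality happens when F is divisible by Z (lost terms).


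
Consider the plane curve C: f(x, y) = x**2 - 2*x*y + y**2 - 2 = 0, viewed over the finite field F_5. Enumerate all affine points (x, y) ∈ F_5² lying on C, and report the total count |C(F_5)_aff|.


Affine F_5-points: ∅; count = 0.

For each of the 25 pairs (x, y) ∈ F_5², evaluate f(x, y) mod 5. Record the zeros.
  x = 0: [0↦3, 1↦4, 2↦2, 3↦2, 4↦4]  zeros at y ∈ ∅
  x = 1: [0↦4, 1↦3, 2↦4, 3↦2, 4↦2]  zeros at y ∈ ∅
  x = 2: [0↦2, 1↦4, 2↦3, 3↦4, 4↦2]  zeros at y ∈ ∅
  x = 3: [0↦2, 1↦2, 2↦4, 3↦3, 4↦4]  zeros at y ∈ ∅
  x = 4: [0↦4, 1↦2, 2↦2, 3↦4, 4↦3]  zeros at y ∈ ∅
Collecting zeros: affine points = ∅.
Total count |C(F_5)_aff| = 0.


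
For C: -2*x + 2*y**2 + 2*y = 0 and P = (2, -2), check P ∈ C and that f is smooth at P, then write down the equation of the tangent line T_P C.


Tangent line at P: -2*x - 6*y - 8 = 0.

Step 1: f(2, -2) = 0, so P lies on C.
Step 2: partial derivatives
  f_x(x, y) = -2, f_y(x, y) = 4*y + 2.
  f_x(P) = -2, f_y(P) = -6 (gradient nonzero, so P is smooth).
Step 3: tangent line at P: -2·(x − 2) + -6·(y − -2) = 0.
Expanding: -2*x - 6*y - 8 = 0.


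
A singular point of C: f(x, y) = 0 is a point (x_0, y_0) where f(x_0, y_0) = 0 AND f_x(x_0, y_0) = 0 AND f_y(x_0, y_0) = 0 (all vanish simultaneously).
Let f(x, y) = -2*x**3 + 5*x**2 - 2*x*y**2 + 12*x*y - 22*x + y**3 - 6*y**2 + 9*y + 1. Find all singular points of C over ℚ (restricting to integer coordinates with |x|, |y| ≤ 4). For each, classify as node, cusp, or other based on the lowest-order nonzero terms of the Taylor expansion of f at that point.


Singular points: {(1, 3)}; classification: node.

Compute partial derivatives:
  f_x = -6*x**2 + 10*x - 2*y**2 + 12*y - 22.
  f_y = -4*x*y + 12*x + 3*y**2 - 12*y + 9.
Scan x_0 ∈ {−4, ..., 4}. For each x_0, f_y(x_0, y) is a polynomial in y; find its integer roots y ∈ {−4, ..., 4}, then test f_x and f at those candidates.
  x = -4: f_y(-4, y) = 3*y**2 + 4*y - 39; vanishes at y ∈ {3}. (-4, 3): f_x = -140 ≠ 0.
  x = -3: f_y(-3, y) = 3*y**2 - 27; vanishes at y ∈ {-3, 3}. (-3, -3): f_x = -160 ≠ 0; (-3, 3): f_x = -88 ≠ 0.
  x = -2: f_y(-2, y) = 3*y**2 - 4*y - 15; vanishes at y ∈ {3}. (-2, 3): f_x = -48 ≠ 0.
  x = -1: f_y(-1, y) = 3*y**2 - 8*y - 3; vanishes at y ∈ {3}. (-1, 3): f_x = -20 ≠ 0.
  x = 0: f_y(0, y) = 3*y**2 - 12*y + 9; vanishes at y ∈ {1, 3}. (0, 1): f_x = -12 ≠ 0; (0, 3): f_x = -4 ≠ 0.
  x = 1: f_y(1, y) = 3*y**2 - 16*y + 21; vanishes at y ∈ {3}. (1, 3): f_x = 0, f = 0 — SINGULAR.
  x = 2: f_y(2, y) = 3*y**2 - 20*y + 33; vanishes at y ∈ {3}. (2, 3): f_x = -8 ≠ 0.
  x = 3: f_y(3, y) = 3*y**2 - 24*y + 45; vanishes at y ∈ {3}. (3, 3): f_x = -28 ≠ 0.
  x = 4: f_y(4, y) = 3*y**2 - 28*y + 57; vanishes at y ∈ {3}. (4, 3): f_x = -60 ≠ 0.
Only singular point on the grid: (1, 3).
Classify: substitute x = 1 + u, y = 3 + v and expand: f = -2*u**3 - u**2 - 2*u*v**2 + v**3 + v**2.
No constant or linear terms (consistent with a singular point). Quadratic part: -u**2 + v**2. Cubic part: -2*u**3 - 2*u*v**2 + v**3.
The quadratic part v**2 - u**2 = (v − u)(v + u) splits into two distinct linear factors, so there are two distinct tangent lines y − 3 = ±(x − 1) — this is a node (ordinary double point).
Classification: node.


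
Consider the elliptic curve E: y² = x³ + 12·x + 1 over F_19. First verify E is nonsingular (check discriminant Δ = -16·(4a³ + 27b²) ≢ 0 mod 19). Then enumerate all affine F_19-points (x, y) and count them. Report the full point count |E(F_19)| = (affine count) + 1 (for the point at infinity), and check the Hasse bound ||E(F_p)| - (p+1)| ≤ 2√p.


Affine points = {(0, 1), (0, 18), (3, 8), (3, 11), (6, 2), (6, 17), (8, 1), (8, 18), (10, 0), (11, 1), (11, 18), (12, 7), (12, 12), (13, 6), (13, 13), (14, 5), (14, 14), (17, 8), (17, 11), (18, 8), (18, 11)}; affine count = 21; |E(F_19)| = 22.

Discriminant check: Δ ∝ 4a³ + 27b² = 4·12³ + 27·1² = 4·1728 + 27·1 ≡ 4 (mod 19). Nonzero ⇒ E is nonsingular.
For each x ∈ F_19, compute rhs = x³ + 12·x + 1 mod 19, then count y ∈ F_19 with y² ≡ rhs.
  x = 0: rhs = 1, matching y values: 1, 18 (2 points).
  x = 1: rhs = 14, matching y values: none (0 points).
  x = 2: rhs = 14, matching y values: none (0 points).
  x = 3: rhs = 7, matching y values: 8, 11 (2 points).
  x = 4: rhs = 18, matching y values: none (0 points).
  x = 5: rhs = 15, matching y values: none (0 points).
  x = 6: rhs = 4, matching y values: 2, 17 (2 points).
  x = 7: rhs = 10, matching y values: none (0 points).
  x = 8: rhs = 1, matching y values: 1, 18 (2 points).
  x = 9: rhs = 2, matching y values: none (0 points).
  x = 10: rhs = 0, matching y values: 0 (1 points).
  x = 11: rhs = 1, matching y values: 1, 18 (2 points).
  x = 12: rhs = 11, matching y values: 7, 12 (2 points).
  x = 13: rhs = 17, matching y values: 6, 13 (2 points).
  x = 14: rhs = 6, matching y values: 5, 14 (2 points).
  x = 15: rhs = 3, matching y values: none (0 points).
  x = 16: rhs = 14, matching y values: none (0 points).
  x = 17: rhs = 7, matching y values: 8, 11 (2 points).
  x = 18: rhs = 7, matching y values: 8, 11 (2 points).
Total affine count: 21.
Full point count |E(F_19)| = 21 + 1 = 22.
Hasse bound: |22 − (19+1)| = |2| = 2 ≤ 2√19 ≈ 8.7178 ✓.


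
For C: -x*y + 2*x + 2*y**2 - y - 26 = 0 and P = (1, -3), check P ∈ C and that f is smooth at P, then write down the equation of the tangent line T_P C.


Tangent line at P: 5*x - 14*y - 47 = 0.

Step 1: f(1, -3) = 0, so P lies on C.
Step 2: partial derivatives
  f_x(x, y) = 2 - y, f_y(x, y) = -x + 4*y - 1.
  f_x(P) = 5, f_y(P) = -14 (gradient nonzero, so P is smooth).
Step 3: tangent line at P: 5·(x − 1) + -14·(y − -3) = 0.
Expanding: 5*x - 14*y - 47 = 0.


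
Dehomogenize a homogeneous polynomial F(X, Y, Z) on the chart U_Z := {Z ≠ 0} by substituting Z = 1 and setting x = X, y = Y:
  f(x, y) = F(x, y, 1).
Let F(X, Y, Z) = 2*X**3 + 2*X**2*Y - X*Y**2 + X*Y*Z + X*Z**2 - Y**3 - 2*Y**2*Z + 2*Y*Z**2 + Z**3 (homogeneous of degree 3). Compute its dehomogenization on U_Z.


f(x, y) = 2*x**3 + 2*x**2*y - x*y**2 + x*y + x - y**3 - 2*y**2 + 2*y + 1

On U_Z we set Z = 1. Each monomial c·X^i·Y^j·Z^k in F becomes c·x^i·y^j·1^k = c·x^i·y^j.
Substituting Z = 1: F(X, Y, 1) = 2*x**3 + 2*x**2*y - x*y**2 + x*y + x - y**3 - 2*y**2 + 2*y + 1.
Note: deg(f) ≤ deg(F) = 3; strict inequality happens when F is divisible by Z (lost terms).


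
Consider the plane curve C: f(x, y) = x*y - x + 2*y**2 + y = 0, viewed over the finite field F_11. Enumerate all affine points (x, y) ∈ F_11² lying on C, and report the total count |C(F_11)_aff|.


Affine F_11-points: {(0, 0), (0, 5), (1, 2), (1, 8), (2, 6), (2, 9), (6, 3), (6, 10), (10, 4), (10, 7)}; count = 10.

For each of the 121 pairs (x, y) ∈ F_11², evaluate f(x, y) mod 11. Record the zeros.
  x = 0: [0↦0, 1↦3, 2↦10, 3↦10, 4↦3, 5↦0, 6↦1, 7↦6, 8↦4, 9↦6, 10↦1]  zeros at y ∈ {0, 5}
  x = 1: [0↦10, 1↦3, 2↦0, 3↦1, 4↦6, 5↦4, 6↦6, 7↦1, 8↦0, 9↦3, 10↦10]  zeros at y ∈ {2, 8}
  x = 2: [0↦9, 1↦3, 2↦1, 3↦3, 4↦9, 5↦8, 6↦0, 7↦7, 8↦7, 9↦0, 10↦8]  zeros at y ∈ {6, 9}
  x = 3: [0↦8, 1↦3, 2↦2, 3↦5, 4↦1, 5↦1, 6↦5, 7↦2, 8↦3, 9↦8, 10↦6]  zeros at y ∈ ∅
  x = 4: [0↦7, 1↦3, 2↦3, 3↦7, 4↦4, 5↦5, 6↦10, 7↦8, 8↦10, 9↦5, 10↦4]  zeros at y ∈ ∅
  x = 5: [0↦6, 1↦3, 2↦4, 3↦9, 4↦7, 5↦9, 6↦4, 7↦3, 8↦6, 9↦2, 10↦2]  zeros at y ∈ ∅
  x = 6: [0↦5, 1↦3, 2↦5, 3↦0, 4↦10, 5↦2, 6↦9, 7↦9, 8↦2, 9↦10, 10↦0]  zeros at y ∈ {3, 10}
  x = 7: [0↦4, 1↦3, 2↦6, 3↦2, 4↦2, 5↦6, 6↦3, 7↦4, 8↦9, 9↦7, 10↦9]  zeros at y ∈ ∅
  x = 8: [0↦3, 1↦3, 2↦7, 3↦4, 4↦5, 5↦10, 6↦8, 7↦10, 8↦5, 9↦4, 10↦7]  zeros at y ∈ ∅
  x = 9: [0↦2, 1↦3, 2↦8, 3↦6, 4↦8, 5↦3, 6↦2, 7↦5, 8↦1, 9↦1, 10↦5]  zeros at y ∈ ∅
  x = 10: [0↦1, 1↦3, 2↦9, 3↦8, 4↦0, 5↦7, 6↦7, 7↦0, 8↦8, 9↦9, 10↦3]  zeros at y ∈ {4, 7}
Collecting zeros: affine points = {(0, 0), (0, 5), (1, 2), (1, 8), (2, 6), (2, 9), (6, 3), (6, 10), (10, 4), (10, 7)}.
Total count |C(F_11)_aff| = 10.


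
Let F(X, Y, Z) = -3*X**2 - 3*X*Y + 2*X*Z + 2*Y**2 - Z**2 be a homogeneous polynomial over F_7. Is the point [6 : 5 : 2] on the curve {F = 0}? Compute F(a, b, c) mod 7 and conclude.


F(6,5,2) ≡ 5 (mod 7); P is NOT on the curve.

Evaluate F(6, 5, 2) term-by-term (mod 7).
  -3*X**2 ↦ -3·36·1·1 = -108
  -3*X*Y ↦ -3·6·5·1 = -90
  2*X*Z ↦ 2·6·1·2 = 24
  2*Y**2 ↦ 2·1·25·1 = 50
  -Z**2 ↦ -1·1·1·4 = -4
Sum: F(6, 5, 2) = (-108) + (-90) + (24) + (50) + (-4) = -128.
Reducing mod 7: -128 ≡ 5 (mod 7).
Since F(a, b, c) ≡ 5 ≠ 0 (mod 7), P does NOT lie on the curve.


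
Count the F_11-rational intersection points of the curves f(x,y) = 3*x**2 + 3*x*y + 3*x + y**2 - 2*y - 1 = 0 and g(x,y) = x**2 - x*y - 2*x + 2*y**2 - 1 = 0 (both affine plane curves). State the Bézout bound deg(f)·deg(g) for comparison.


Common zeros: ∅; count = 0; Bézout bound = 4.

deg(f) = 2, deg(g) = 2, so Bézout bound = 4.
Scan x ∈ F_11. For each x, list the y ∈ F_11 with f(x, y) ≡ 0 and those with g(x, y) ≡ 0 (mod 11); the common zeros in that column are the intersection.
  x = 0: f ≡ 0 at y ∈ ∅; g ≡ 0 at y ∈ ∅; common: ∅.
  x = 1: f ≡ 0 at y ∈ {2, 8}; g ≡ 0 at y ∈ ∅; common: ∅.
  x = 2: f ≡ 0 at y ∈ {1, 6}; g ≡ 0 at y ∈ {3, 9}; common: ∅.
  x = 3: f ≡ 0 at y ∈ ∅; g ≡ 0 at y ∈ {3, 4}; common: ∅.
  x = 4: f ≡ 0 at y ∈ ∅; g ≡ 0 at y ∈ {6, 7}; common: ∅.
  x = 5: f ≡ 0 at y ∈ {10}; g ≡ 0 at y ∈ {1, 7}; common: ∅.
  x = 6: f ≡ 0 at y ∈ {7, 10}; g ≡ 0 at y ∈ ∅; common: ∅.
  x = 7: f ≡ 0 at y ∈ {1, 2}; g ≡ 0 at y ∈ ∅; common: ∅.
  x = 8: f ≡ 0 at y ∈ {4, 7}; g ≡ 0 at y ∈ ∅; common: ∅.
  x = 9: f ≡ 0 at y ∈ {4}; g ≡ 0 at y ∈ {1, 9}; common: ∅.
  x = 10: f ≡ 0 at y ∈ ∅; g ≡ 0 at y ∈ ∅; common: ∅.
Collecting: common zeros = ∅, so the count is 0.
Comparison with the Bézout bound: 0 ≤ 4 = deg(f)·deg(g), as expected for curves with no common component (the affine F_11-count falls short of the bound because intersections may lie at infinity, over extension fields, or carry multiplicity).


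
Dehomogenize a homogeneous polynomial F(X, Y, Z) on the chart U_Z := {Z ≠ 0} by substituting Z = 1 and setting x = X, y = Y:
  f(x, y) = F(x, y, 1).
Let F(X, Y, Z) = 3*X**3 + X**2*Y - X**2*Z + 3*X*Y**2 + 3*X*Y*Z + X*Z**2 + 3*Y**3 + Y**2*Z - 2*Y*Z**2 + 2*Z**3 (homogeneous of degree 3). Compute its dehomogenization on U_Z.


f(x, y) = 3*x**3 + x**2*y - x**2 + 3*x*y**2 + 3*x*y + x + 3*y**3 + y**2 - 2*y + 2

On U_Z we set Z = 1. Each monomial c·X^i·Y^j·Z^k in F becomes c·x^i·y^j·1^k = c·x^i·y^j.
Substituting Z = 1: F(X, Y, 1) = 3*x**3 + x**2*y - x**2 + 3*x*y**2 + 3*x*y + x + 3*y**3 + y**2 - 2*y + 2.
Note: deg(f) ≤ deg(F) = 3; strict inequality happens when F is divisible by Z (lost terms).


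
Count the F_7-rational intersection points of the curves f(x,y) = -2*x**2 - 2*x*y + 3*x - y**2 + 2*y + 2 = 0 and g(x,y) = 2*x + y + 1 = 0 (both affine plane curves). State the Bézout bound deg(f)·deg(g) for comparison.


Common zeros: {(3, 0), (6, 1)}; count = 2; Bézout bound = 2.

deg(f) = 2, deg(g) = 1, so Bézout bound = 2.
Scan x ∈ F_7. For each x, list the y ∈ F_7 with f(x, y) ≡ 0 and those with g(x, y) ≡ 0 (mod 7); the common zeros in that column are the intersection.
  x = 0: f ≡ 0 at y ∈ ∅; g ≡ 0 at y ∈ {6}; common: ∅.
  x = 1: f ≡ 0 at y ∈ ∅; g ≡ 0 at y ∈ {4}; common: ∅.
  x = 2: f ≡ 0 at y ∈ {0, 5}; g ≡ 0 at y ∈ {2}; common: ∅.
  x = 3: f ≡ 0 at y ∈ {0, 3}; g ≡ 0 at y ∈ {0}; common: {0}.
  x = 4: f ≡ 0 at y ∈ ∅; g ≡ 0 at y ∈ {5}; common: ∅.
  x = 5: f ≡ 0 at y ∈ {1, 5}; g ≡ 0 at y ∈ {3}; common: ∅.
  x = 6: f ≡ 0 at y ∈ {1, 3}; g ≡ 0 at y ∈ {1}; common: {1}.
Collecting: common zeros = {(3, 0), (6, 1)}, so the count is 2.
Comparison with the Bézout bound: 2 ≤ 2 = deg(f)·deg(g), as expected for curves with no common component (the bound is attained).


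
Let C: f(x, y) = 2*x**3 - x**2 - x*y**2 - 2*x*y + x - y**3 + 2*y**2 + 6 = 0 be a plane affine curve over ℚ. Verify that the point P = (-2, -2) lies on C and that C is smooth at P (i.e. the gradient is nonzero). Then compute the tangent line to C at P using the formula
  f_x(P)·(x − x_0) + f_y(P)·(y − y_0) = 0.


Tangent line at P: 29*x - 24*y + 10 = 0.

Step 1: f(-2, -2) = 0, so P lies on C.
Step 2: partial derivatives
  f_x(x, y) = 6*x**2 - 2*x - y**2 - 2*y + 1, f_y(x, y) = -2*x*y - 2*x - 3*y**2 + 4*y.
  f_x(P) = 29, f_y(P) = -24 (gradient nonzero, so P is smooth).
Step 3: tangent line at P: 29·(x − -2) + -24·(y − -2) = 0.
Expanding: 29*x - 24*y + 10 = 0.


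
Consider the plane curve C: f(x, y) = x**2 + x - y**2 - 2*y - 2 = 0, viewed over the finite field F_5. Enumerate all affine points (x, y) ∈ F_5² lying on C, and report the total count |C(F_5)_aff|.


Affine F_5-points: {(0, 1), (0, 2), (1, 0), (1, 3), (2, 4), (3, 0), (3, 3), (4, 1), (4, 2)}; count = 9.

For each of the 25 pairs (x, y) ∈ F_5², evaluate f(x, y) mod 5. Record the zeros.
  x = 0: [0↦3, 1↦0, 2↦0, 3↦3, 4↦4]  zeros at y ∈ {1, 2}
  x = 1: [0↦0, 1↦2, 2↦2, 3↦0, 4↦1]  zeros at y ∈ {0, 3}
  x = 2: [0↦4, 1↦1, 2↦1, 3↦4, 4↦0]  zeros at y ∈ {4}
  x = 3: [0↦0, 1↦2, 2↦2, 3↦0, 4↦1]  zeros at y ∈ {0, 3}
  x = 4: [0↦3, 1↦0, 2↦0, 3↦3, 4↦4]  zeros at y ∈ {1, 2}
Collecting zeros: affine points = {(0, 1), (0, 2), (1, 0), (1, 3), (2, 4), (3, 0), (3, 3), (4, 1), (4, 2)}.
Total count |C(F_5)_aff| = 9.


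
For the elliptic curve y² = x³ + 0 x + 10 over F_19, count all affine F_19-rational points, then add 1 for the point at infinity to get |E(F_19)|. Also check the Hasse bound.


Affine points = {(1, 7), (1, 12), (4, 6), (4, 13), (6, 6), (6, 13), (7, 7), (7, 12), (8, 3), (8, 16), (9, 6), (9, 13), (11, 7), (11, 12), (12, 3), (12, 16), (18, 3), (18, 16)}; affine count = 18; |E(F_19)| = 19.

Discriminant check: Δ ∝ 4a³ + 27b² = 4·0³ + 27·10² = 4·0 + 27·100 ≡ 2 (mod 19). Nonzero ⇒ E is nonsingular.
For each x ∈ F_19, compute rhs = x³ + 0·x + 10 mod 19, then count y ∈ F_19 with y² ≡ rhs.
  x = 0: rhs = 10, matching y values: none (0 points).
  x = 1: rhs = 11, matching y values: 7, 12 (2 points).
  x = 2: rhs = 18, matching y values: none (0 points).
  x = 3: rhs = 18, matching y values: none (0 points).
  x = 4: rhs = 17, matching y values: 6, 13 (2 points).
  x = 5: rhs = 2, matching y values: none (0 points).
  x = 6: rhs = 17, matching y values: 6, 13 (2 points).
  x = 7: rhs = 11, matching y values: 7, 12 (2 points).
  x = 8: rhs = 9, matching y values: 3, 16 (2 points).
  x = 9: rhs = 17, matching y values: 6, 13 (2 points).
  x = 10: rhs = 3, matching y values: none (0 points).
  x = 11: rhs = 11, matching y values: 7, 12 (2 points).
  x = 12: rhs = 9, matching y values: 3, 16 (2 points).
  x = 13: rhs = 3, matching y values: none (0 points).
  x = 14: rhs = 18, matching y values: none (0 points).
  x = 15: rhs = 3, matching y values: none (0 points).
  x = 16: rhs = 2, matching y values: none (0 points).
  x = 17: rhs = 2, matching y values: none (0 points).
  x = 18: rhs = 9, matching y values: 3, 16 (2 points).
Total affine count: 18.
Full point count |E(F_19)| = 18 + 1 = 19.
Hasse bound: |19 − (19+1)| = |-1| = 1 ≤ 2√19 ≈ 8.7178 ✓.


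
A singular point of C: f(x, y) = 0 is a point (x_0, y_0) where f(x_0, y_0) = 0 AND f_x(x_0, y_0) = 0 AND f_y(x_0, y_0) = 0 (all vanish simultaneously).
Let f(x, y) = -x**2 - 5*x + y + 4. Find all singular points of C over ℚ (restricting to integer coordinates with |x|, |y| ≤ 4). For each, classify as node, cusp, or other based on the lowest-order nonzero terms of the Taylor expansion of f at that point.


No singular points in the scanned grid; C is smooth there.

Compute partial derivatives:
  f_x = -2*x - 5.
  f_y = 1.
f_y = 1 is a nonzero constant, so f_y never vanishes: no point (x, y) can satisfy f = f_x = f_y = 0. In particular no (x, y) ∈ {−4, ..., 4}² is singular; the curve is smooth.


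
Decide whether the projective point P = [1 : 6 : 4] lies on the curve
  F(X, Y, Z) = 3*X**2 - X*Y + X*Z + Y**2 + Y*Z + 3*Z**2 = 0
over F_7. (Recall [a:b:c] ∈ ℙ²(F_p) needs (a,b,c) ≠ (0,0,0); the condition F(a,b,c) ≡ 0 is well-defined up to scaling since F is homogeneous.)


F(1,6,4) ≡ 4 (mod 7); P is NOT on the curve.

Evaluate F(1, 6, 4) term-by-term (mod 7).
  3*X**2 ↦ 3·1·1·1 = 3
  -X*Y ↦ -1·1·6·1 = -6
  X*Z ↦ 1·1·1·4 = 4
  Y**2 ↦ 1·1·36·1 = 36
  Y*Z ↦ 1·1·6·4 = 24
  3*Z**2 ↦ 3·1·1·16 = 48
Sum: F(1, 6, 4) = (3) + (-6) + (4) + (36) + (24) + (48) = 109.
Reducing mod 7: 109 ≡ 4 (mod 7).
Since F(a, b, c) ≡ 4 ≠ 0 (mod 7), P does NOT lie on the curve.


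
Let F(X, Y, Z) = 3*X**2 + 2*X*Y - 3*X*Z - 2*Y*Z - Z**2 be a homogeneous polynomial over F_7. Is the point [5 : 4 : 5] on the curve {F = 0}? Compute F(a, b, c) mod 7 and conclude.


F(5,4,5) ≡ 3 (mod 7); P is NOT on the curve.

Evaluate F(5, 4, 5) term-by-term (mod 7).
  3*X**2 ↦ 3·25·1·1 = 75
  2*X*Y ↦ 2·5·4·1 = 40
  -3*X*Z ↦ -3·5·1·5 = -75
  -2*Y*Z ↦ -2·1·4·5 = -40
  -Z**2 ↦ -1·1·1·25 = -25
Sum: F(5, 4, 5) = (75) + (40) + (-75) + (-40) + (-25) = -25.
Reducing mod 7: -25 ≡ 3 (mod 7).
Since F(a, b, c) ≡ 3 ≠ 0 (mod 7), P does NOT lie on the curve.


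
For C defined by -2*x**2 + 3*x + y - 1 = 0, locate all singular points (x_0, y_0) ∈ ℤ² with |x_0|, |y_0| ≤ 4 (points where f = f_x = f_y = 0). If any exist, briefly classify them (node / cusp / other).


No singular points in the scanned grid; C is smooth there.

Compute partial derivatives:
  f_x = 3 - 4*x.
  f_y = 1.
f_y = 1 is a nonzero constant, so f_y never vanishes: no point (x, y) can satisfy f = f_x = f_y = 0. In particular no (x, y) ∈ {−4, ..., 4}² is singular; the curve is smooth.


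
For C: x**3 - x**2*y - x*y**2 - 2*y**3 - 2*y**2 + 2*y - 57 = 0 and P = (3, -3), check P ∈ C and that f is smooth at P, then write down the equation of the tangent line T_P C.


Tangent line at P: 36*x - 31*y - 201 = 0.

Step 1: f(3, -3) = 0, so P lies on C.
Step 2: partial derivatives
  f_x(x, y) = 3*x**2 - 2*x*y - y**2, f_y(x, y) = -x**2 - 2*x*y - 6*y**2 - 4*y + 2.
  f_x(P) = 36, f_y(P) = -31 (gradient nonzero, so P is smooth).
Step 3: tangent line at P: 36·(x − 3) + -31·(y − -3) = 0.
Expanding: 36*x - 31*y - 201 = 0.


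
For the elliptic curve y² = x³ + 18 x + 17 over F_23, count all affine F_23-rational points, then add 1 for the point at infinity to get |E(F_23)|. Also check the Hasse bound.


Affine points = {(1, 6), (1, 17), (3, 11), (3, 12), (5, 5), (5, 18), (7, 7), (7, 16), (8, 11), (8, 12), (10, 1), (10, 22), (12, 11), (12, 12), (14, 0), (16, 10), (16, 13), (18, 3), (18, 20)}; affine count = 19; |E(F_23)| = 20.

Discriminant check: Δ ∝ 4a³ + 27b² = 4·18³ + 27·17² = 4·5832 + 27·289 ≡ 12 (mod 23). Nonzero ⇒ E is nonsingular.
For each x ∈ F_23, compute rhs = x³ + 18·x + 17 mod 23, then count y ∈ F_23 with y² ≡ rhs.
  x = 0: rhs = 17, matching y values: none (0 points).
  x = 1: rhs = 13, matching y values: 6, 17 (2 points).
  x = 2: rhs = 15, matching y values: none (0 points).
  x = 3: rhs = 6, matching y values: 11, 12 (2 points).
  x = 4: rhs = 15, matching y values: none (0 points).
  x = 5: rhs = 2, matching y values: 5, 18 (2 points).
  x = 6: rhs = 19, matching y values: none (0 points).
  x = 7: rhs = 3, matching y values: 7, 16 (2 points).
  x = 8: rhs = 6, matching y values: 11, 12 (2 points).
  x = 9: rhs = 11, matching y values: none (0 points).
  x = 10: rhs = 1, matching y values: 1, 22 (2 points).
  x = 11: rhs = 5, matching y values: none (0 points).
  x = 12: rhs = 6, matching y values: 11, 12 (2 points).
  x = 13: rhs = 10, matching y values: none (0 points).
  x = 14: rhs = 0, matching y values: 0 (1 points).
  x = 15: rhs = 5, matching y values: none (0 points).
  x = 16: rhs = 8, matching y values: 10, 13 (2 points).
  x = 17: rhs = 15, matching y values: none (0 points).
  x = 18: rhs = 9, matching y values: 3, 20 (2 points).
  x = 19: rhs = 19, matching y values: none (0 points).
  x = 20: rhs = 5, matching y values: none (0 points).
  x = 21: rhs = 19, matching y values: none (0 points).
  x = 22: rhs = 21, matching y values: none (0 points).
Total affine count: 19.
Full point count |E(F_23)| = 19 + 1 = 20.
Hasse bound: |20 − (23+1)| = |-4| = 4 ≤ 2√23 ≈ 9.5917 ✓.


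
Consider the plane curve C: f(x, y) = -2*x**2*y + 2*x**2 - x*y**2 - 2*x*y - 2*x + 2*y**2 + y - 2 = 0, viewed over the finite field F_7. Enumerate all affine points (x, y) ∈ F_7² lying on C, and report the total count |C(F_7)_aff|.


Affine F_7-points: {(2, 4), (3, 1), (3, 4)}; count = 3.

For each of the 49 pairs (x, y) ∈ F_7², evaluate f(x, y) mod 7. Record the zeros.
  x = 0: [0↦5, 1↦1, 2↦1, 3↦5, 4↦6, 5↦4, 6↦6]  zeros at y ∈ ∅
  x = 1: [0↦5, 1↦3, 2↦3, 3↦5, 4↦2, 5↦1, 6↦2]  zeros at y ∈ ∅
  x = 2: [0↦2, 1↦5, 2↦1, 3↦4, 4↦0, 5↦3, 6↦6]  zeros at y ∈ {4}
  x = 3: [0↦3, 1↦0, 2↦2, 3↦2, 4↦0, 5↦3, 6↦4]  zeros at y ∈ {1, 4}
  x = 4: [0↦1, 1↦2, 2↦6, 3↦6, 4↦2, 5↦1, 6↦3]  zeros at y ∈ ∅
  x = 5: [0↦3, 1↦4, 2↦6, 3↦2, 4↦6, 5↦4, 6↦3]  zeros at y ∈ ∅
  x = 6: [0↦2, 1↦6, 2↦2, 3↦4, 4↦5, 5↦5, 6↦4]  zeros at y ∈ ∅
Collecting zeros: affine points = {(2, 4), (3, 1), (3, 4)}.
Total count |C(F_7)_aff| = 3.


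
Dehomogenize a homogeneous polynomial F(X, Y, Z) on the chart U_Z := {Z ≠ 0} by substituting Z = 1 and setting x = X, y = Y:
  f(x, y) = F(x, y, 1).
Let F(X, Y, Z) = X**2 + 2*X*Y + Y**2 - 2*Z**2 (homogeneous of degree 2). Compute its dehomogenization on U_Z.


f(x, y) = x**2 + 2*x*y + y**2 - 2

On U_Z we set Z = 1. Each monomial c·X^i·Y^j·Z^k in F becomes c·x^i·y^j·1^k = c·x^i·y^j.
Substituting Z = 1: F(X, Y, 1) = x**2 + 2*x*y + y**2 - 2.
Note: deg(f) ≤ deg(F) = 2; strict inequality happens when F is divisible by Z (lost terms).


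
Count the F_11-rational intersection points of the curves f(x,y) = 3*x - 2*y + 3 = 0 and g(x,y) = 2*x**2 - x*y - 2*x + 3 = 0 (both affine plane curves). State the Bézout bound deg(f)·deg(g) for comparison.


Common zeros: {(1, 3), (6, 5)}; count = 2; Bézout bound = 2.

deg(f) = 1, deg(g) = 2, so Bézout bound = 2.
Scan x ∈ F_11. For each x, list the y ∈ F_11 with f(x, y) ≡ 0 and those with g(x, y) ≡ 0 (mod 11); the common zeros in that column are the intersection.
  x = 0: f ≡ 0 at y ∈ {7}; g ≡ 0 at y ∈ ∅; common: ∅.
  x = 1: f ≡ 0 at y ∈ {3}; g ≡ 0 at y ∈ {3}; common: {3}.
  x = 2: f ≡ 0 at y ∈ {10}; g ≡ 0 at y ∈ {9}; common: ∅.
  x = 3: f ≡ 0 at y ∈ {6}; g ≡ 0 at y ∈ {5}; common: ∅.
  x = 4: f ≡ 0 at y ∈ {2}; g ≡ 0 at y ∈ {4}; common: ∅.
  x = 5: f ≡ 0 at y ∈ {9}; g ≡ 0 at y ∈ {2}; common: ∅.
  x = 6: f ≡ 0 at y ∈ {5}; g ≡ 0 at y ∈ {5}; common: {5}.
  x = 7: f ≡ 0 at y ∈ {1}; g ≡ 0 at y ∈ {3}; common: ∅.
  x = 8: f ≡ 0 at y ∈ {8}; g ≡ 0 at y ∈ {2}; common: ∅.
  x = 9: f ≡ 0 at y ∈ {4}; g ≡ 0 at y ∈ {9}; common: ∅.
  x = 10: f ≡ 0 at y ∈ {0}; g ≡ 0 at y ∈ {4}; common: ∅.
Collecting: common zeros = {(1, 3), (6, 5)}, so the count is 2.
Comparison with the Bézout bound: 2 ≤ 2 = deg(f)·deg(g), as expected for curves with no common component (the bound is attained).


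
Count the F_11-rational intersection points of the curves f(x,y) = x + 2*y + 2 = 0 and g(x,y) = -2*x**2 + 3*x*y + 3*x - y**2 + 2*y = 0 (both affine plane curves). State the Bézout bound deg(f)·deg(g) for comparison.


Common zeros: {(2, 9), (7, 1)}; count = 2; Bézout bound = 2.

deg(f) = 1, deg(g) = 2, so Bézout bound = 2.
Scan x ∈ F_11. For each x, list the y ∈ F_11 with f(x, y) ≡ 0 and those with g(x, y) ≡ 0 (mod 11); the common zeros in that column are the intersection.
  x = 0: f ≡ 0 at y ∈ {10}; g ≡ 0 at y ∈ {0, 2}; common: ∅.
  x = 1: f ≡ 0 at y ∈ {4}; g ≡ 0 at y ∈ ∅; common: ∅.
  x = 2: f ≡ 0 at y ∈ {9}; g ≡ 0 at y ∈ {9, 10}; common: {9}.
  x = 3: f ≡ 0 at y ∈ {3}; g ≡ 0 at y ∈ ∅; common: ∅.
  x = 4: f ≡ 0 at y ∈ {8}; g ≡ 0 at y ∈ ∅; common: ∅.
  x = 5: f ≡ 0 at y ∈ {2}; g ≡ 0 at y ∈ ∅; common: ∅.
  x = 6: f ≡ 0 at y ∈ {7}; g ≡ 0 at y ∈ ∅; common: ∅.
  x = 7: f ≡ 0 at y ∈ {1}; g ≡ 0 at y ∈ {0, 1}; common: {1}.
  x = 8: f ≡ 0 at y ∈ {6}; g ≡ 0 at y ∈ ∅; common: ∅.
  x = 9: f ≡ 0 at y ∈ {0}; g ≡ 0 at y ∈ {8, 10}; common: ∅.
  x = 10: f ≡ 0 at y ∈ {5}; g ≡ 0 at y ∈ {2, 8}; common: ∅.
Collecting: common zeros = {(2, 9), (7, 1)}, so the count is 2.
Comparison with the Bézout bound: 2 ≤ 2 = deg(f)·deg(g), as expected for curves with no common component (the bound is attained).


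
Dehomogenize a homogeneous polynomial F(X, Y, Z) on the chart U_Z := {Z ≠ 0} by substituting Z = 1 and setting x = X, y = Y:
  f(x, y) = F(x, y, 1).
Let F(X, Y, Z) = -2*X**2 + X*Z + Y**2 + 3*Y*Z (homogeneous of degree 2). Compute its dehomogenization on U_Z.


f(x, y) = -2*x**2 + x + y**2 + 3*y

On U_Z we set Z = 1. Each monomial c·X^i·Y^j·Z^k in F becomes c·x^i·y^j·1^k = c·x^i·y^j.
Substituting Z = 1: F(X, Y, 1) = -2*x**2 + x + y**2 + 3*y.
Note: deg(f) ≤ deg(F) = 2; strict inequality happens when F is divisible by Z (lost terms).


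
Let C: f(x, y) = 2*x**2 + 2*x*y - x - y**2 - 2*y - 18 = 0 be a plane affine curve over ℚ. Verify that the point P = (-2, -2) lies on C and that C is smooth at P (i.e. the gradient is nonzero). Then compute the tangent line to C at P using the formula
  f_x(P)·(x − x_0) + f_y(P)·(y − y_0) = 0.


Tangent line at P: -13*x - 2*y - 30 = 0.

Step 1: f(-2, -2) = 0, so P lies on C.
Step 2: partial derivatives
  f_x(x, y) = 4*x + 2*y - 1, f_y(x, y) = 2*x - 2*y - 2.
  f_x(P) = -13, f_y(P) = -2 (gradient nonzero, so P is smooth).
Step 3: tangent line at P: -13·(x − -2) + -2·(y − -2) = 0.
Expanding: -13*x - 2*y - 30 = 0.


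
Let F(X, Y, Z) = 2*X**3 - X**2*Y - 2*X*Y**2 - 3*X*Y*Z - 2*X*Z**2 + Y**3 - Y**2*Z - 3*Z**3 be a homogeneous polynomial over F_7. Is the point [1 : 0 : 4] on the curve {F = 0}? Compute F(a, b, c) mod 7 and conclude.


F(1,0,4) ≡ 2 (mod 7); P is NOT on the curve.

Evaluate F(1, 0, 4) term-by-term (mod 7).
  2*X**3 ↦ 2·1·1·1 = 2
  -X**2*Y ↦ -1·1·0·1 = 0
  -2*X*Y**2 ↦ -2·1·0·1 = 0
  -3*X*Y*Z ↦ -3·1·0·4 = 0
  -2*X*Z**2 ↦ -2·1·1·16 = -32
  Y**3 ↦ 1·1·0·1 = 0
  -Y**2*Z ↦ -1·1·0·4 = 0
  -3*Z**3 ↦ -3·1·1·64 = -192
Sum: F(1, 0, 4) = (2) + (0) + (0) + (0) + (-32) + (0) + (0) + (-192) = -222.
Reducing mod 7: -222 ≡ 2 (mod 7).
Since F(a, b, c) ≡ 2 ≠ 0 (mod 7), P does NOT lie on the curve.


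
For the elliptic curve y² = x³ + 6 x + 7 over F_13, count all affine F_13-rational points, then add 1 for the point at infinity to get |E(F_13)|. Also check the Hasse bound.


Affine points = {(1, 1), (1, 12), (2, 1), (2, 12), (3, 0), (4, 2), (4, 11), (6, 5), (6, 8), (9, 6), (9, 7), (10, 1), (10, 12), (11, 0), (12, 0)}; affine count = 15; |E(F_13)| = 16.

Discriminant check: Δ ∝ 4a³ + 27b² = 4·6³ + 27·7² = 4·216 + 27·49 ≡ 3 (mod 13). Nonzero ⇒ E is nonsingular.
For each x ∈ F_13, compute rhs = x³ + 6·x + 7 mod 13, then count y ∈ F_13 with y² ≡ rhs.
  x = 0: rhs = 7, matching y values: none (0 points).
  x = 1: rhs = 1, matching y values: 1, 12 (2 points).
  x = 2: rhs = 1, matching y values: 1, 12 (2 points).
  x = 3: rhs = 0, matching y values: 0 (1 points).
  x = 4: rhs = 4, matching y values: 2, 11 (2 points).
  x = 5: rhs = 6, matching y values: none (0 points).
  x = 6: rhs = 12, matching y values: 5, 8 (2 points).
  x = 7: rhs = 2, matching y values: none (0 points).
  x = 8: rhs = 8, matching y values: none (0 points).
  x = 9: rhs = 10, matching y values: 6, 7 (2 points).
  x = 10: rhs = 1, matching y values: 1, 12 (2 points).
  x = 11: rhs = 0, matching y values: 0 (1 points).
  x = 12: rhs = 0, matching y values: 0 (1 points).
Total affine count: 15.
Full point count |E(F_13)| = 15 + 1 = 16.
Hasse bound: |16 − (13+1)| = |2| = 2 ≤ 2√13 ≈ 7.2111 ✓.


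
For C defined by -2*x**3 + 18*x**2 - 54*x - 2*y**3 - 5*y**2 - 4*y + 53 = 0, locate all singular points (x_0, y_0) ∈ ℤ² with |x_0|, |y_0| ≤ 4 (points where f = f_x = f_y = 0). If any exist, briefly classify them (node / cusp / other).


Singular points: {(3, -1)}; classification: cusp.

Compute partial derivatives:
  f_x = -6*x**2 + 36*x - 54.
  f_y = -6*y**2 - 10*y - 4.
Scan x_0 ∈ {−4, ..., 4}. For each x_0, f_y(x_0, y) is a polynomial in y; find its integer roots y ∈ {−4, ..., 4}, then test f_x and f at those candidates.
  x = -4: f_y(-4, y) = -6*y**2 - 10*y - 4; vanishes at y ∈ {-1}. (-4, -1): f_x = -294 ≠ 0.
  x = -3: f_y(-3, y) = -6*y**2 - 10*y - 4; vanishes at y ∈ {-1}. (-3, -1): f_x = -216 ≠ 0.
  x = -2: f_y(-2, y) = -6*y**2 - 10*y - 4; vanishes at y ∈ {-1}. (-2, -1): f_x = -150 ≠ 0.
  x = -1: f_y(-1, y) = -6*y**2 - 10*y - 4; vanishes at y ∈ {-1}. (-1, -1): f_x = -96 ≠ 0.
  x = 0: f_y(0, y) = -6*y**2 - 10*y - 4; vanishes at y ∈ {-1}. (0, -1): f_x = -54 ≠ 0.
  x = 1: f_y(1, y) = -6*y**2 - 10*y - 4; vanishes at y ∈ {-1}. (1, -1): f_x = -24 ≠ 0.
  x = 2: f_y(2, y) = -6*y**2 - 10*y - 4; vanishes at y ∈ {-1}. (2, -1): f_x = -6 ≠ 0.
  x = 3: f_y(3, y) = -6*y**2 - 10*y - 4; vanishes at y ∈ {-1}. (3, -1): f_x = 0, f = 0 — SINGULAR.
  x = 4: f_y(4, y) = -6*y**2 - 10*y - 4; vanishes at y ∈ {-1}. (4, -1): f_x = -6 ≠ 0.
Only singular point on the grid: (3, -1).
Classify: substitute x = 3 + u, y = -1 + v and expand: f = -2*u**3 - 2*v**3 + v**2.
No constant or linear terms (consistent with a singular point). Quadratic part: v**2. Cubic part: -2*u**3 - 2*v**3.
The quadratic part v**2 is a perfect square, so there is a single (double) tangent line v = 0, i.e. y = -1. Restricting the cubic part to that line (v = 0) leaves -2*u**3 ≠ 0, so f is not divisible by v and the branch is v² ≈ 2*u**3 to lowest order — this is a cusp.
Classification: cusp.
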